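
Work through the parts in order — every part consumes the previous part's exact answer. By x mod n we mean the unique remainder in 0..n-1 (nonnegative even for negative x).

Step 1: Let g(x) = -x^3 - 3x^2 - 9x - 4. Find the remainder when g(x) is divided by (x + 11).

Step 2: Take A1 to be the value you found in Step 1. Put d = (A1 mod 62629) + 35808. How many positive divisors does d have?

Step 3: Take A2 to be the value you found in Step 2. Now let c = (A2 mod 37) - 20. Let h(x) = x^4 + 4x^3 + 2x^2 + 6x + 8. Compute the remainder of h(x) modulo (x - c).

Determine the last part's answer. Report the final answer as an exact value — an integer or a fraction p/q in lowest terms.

Step 1: remainder = value at the root: -1*(-11)^3 - 3*(-11)^2 - 9*(-11)^1 - 4 = (1331) + (-363) + (99) + (-4) = 1063; answer 1063
Step 2: A1 = 1063; d = 36871; 36871 is prime, so its only divisors are 1 and 36871; count = 2; answer 2
Step 3: A2 = 2; c = -18; remainder = value at the root: 1*(-18)^4 + 4*(-18)^3 + 2*(-18)^2 + 6*(-18)^1 + 8 = (104976) + (-23328) + (648) + (-108) + (8) = 82196; answer 82196

82196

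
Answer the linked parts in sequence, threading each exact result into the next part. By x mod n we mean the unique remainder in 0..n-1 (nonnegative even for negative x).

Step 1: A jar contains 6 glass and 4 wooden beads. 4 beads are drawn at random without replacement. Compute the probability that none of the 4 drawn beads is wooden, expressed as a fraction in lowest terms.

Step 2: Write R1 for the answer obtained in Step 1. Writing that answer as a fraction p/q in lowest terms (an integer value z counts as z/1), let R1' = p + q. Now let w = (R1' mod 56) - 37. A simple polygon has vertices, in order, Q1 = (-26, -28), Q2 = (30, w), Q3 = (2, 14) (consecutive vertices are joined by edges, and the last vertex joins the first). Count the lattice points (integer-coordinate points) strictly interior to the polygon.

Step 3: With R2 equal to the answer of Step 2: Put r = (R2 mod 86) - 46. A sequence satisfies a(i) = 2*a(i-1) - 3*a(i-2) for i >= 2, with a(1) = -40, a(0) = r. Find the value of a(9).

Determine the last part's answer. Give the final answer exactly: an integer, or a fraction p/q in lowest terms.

Step 1: total draws C(10,4) = 210; favorable C(6,4) = 15; P = 1/14; answer 1/14
Step 2: R1 = 1/14; threaded value p + q = 15; w = -22; cross terms: (-26*-22 - 30*-28)=1412, (30*14 - 2*-22)=464, (2*-28 - -26*14)=308; twice the area = |2184| = 2184; area = 1092; boundary points = 2 + 4 + 14 = 20; strictly interior points = area - boundary/2 + 1 = 1083; answer 1083
Step 3: R2 = 1083; r = 5; a(2) = 2*(-40) - 3*(5) = -95; iterating: a(2)=-95, a(3)=-70, a(4)=145, a(5)=500, a(6)=565, a(7)=-370, a(8)=-2435, a(9)=-3760; answer -3760

-3760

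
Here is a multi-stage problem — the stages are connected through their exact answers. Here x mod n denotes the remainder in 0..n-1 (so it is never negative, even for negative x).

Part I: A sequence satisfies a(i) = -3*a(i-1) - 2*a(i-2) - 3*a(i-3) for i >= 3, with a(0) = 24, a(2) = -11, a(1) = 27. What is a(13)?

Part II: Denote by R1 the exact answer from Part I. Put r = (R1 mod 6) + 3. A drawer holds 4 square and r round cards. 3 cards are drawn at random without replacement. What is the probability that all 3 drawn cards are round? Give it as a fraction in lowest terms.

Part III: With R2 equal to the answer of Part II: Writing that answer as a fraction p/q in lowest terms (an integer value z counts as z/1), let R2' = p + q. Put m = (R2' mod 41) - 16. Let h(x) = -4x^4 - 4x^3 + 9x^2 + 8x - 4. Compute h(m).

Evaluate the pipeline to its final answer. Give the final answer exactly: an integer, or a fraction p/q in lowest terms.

-668244

Part I: a(3) = -3*(-11) - 2*(27) - 3*(24) = -93; iterating: a(3)=-93, a(4)=220, a(5)=-441, a(6)=1162, a(7)=-3264, a(8)=8791, a(9)=-23331, a(10)=62203, a(11)=-166320, a(12)=444547, a(13)=-1187610; answer -1187610
Part II: R1 = -1187610; r = 3; total draws C(7,3) = 35; favorable C(3,3) = 1; P = 1/35; answer 1/35
Part III: R2 = 1/35; threaded value p + q = 36; m = 20; -4*(20)^4 - 4*(20)^3 + 9*(20)^2 + 8*(20)^1 - 4 = (-640000) + (-32000) + (3600) + (160) + (-4) = -668244; answer -668244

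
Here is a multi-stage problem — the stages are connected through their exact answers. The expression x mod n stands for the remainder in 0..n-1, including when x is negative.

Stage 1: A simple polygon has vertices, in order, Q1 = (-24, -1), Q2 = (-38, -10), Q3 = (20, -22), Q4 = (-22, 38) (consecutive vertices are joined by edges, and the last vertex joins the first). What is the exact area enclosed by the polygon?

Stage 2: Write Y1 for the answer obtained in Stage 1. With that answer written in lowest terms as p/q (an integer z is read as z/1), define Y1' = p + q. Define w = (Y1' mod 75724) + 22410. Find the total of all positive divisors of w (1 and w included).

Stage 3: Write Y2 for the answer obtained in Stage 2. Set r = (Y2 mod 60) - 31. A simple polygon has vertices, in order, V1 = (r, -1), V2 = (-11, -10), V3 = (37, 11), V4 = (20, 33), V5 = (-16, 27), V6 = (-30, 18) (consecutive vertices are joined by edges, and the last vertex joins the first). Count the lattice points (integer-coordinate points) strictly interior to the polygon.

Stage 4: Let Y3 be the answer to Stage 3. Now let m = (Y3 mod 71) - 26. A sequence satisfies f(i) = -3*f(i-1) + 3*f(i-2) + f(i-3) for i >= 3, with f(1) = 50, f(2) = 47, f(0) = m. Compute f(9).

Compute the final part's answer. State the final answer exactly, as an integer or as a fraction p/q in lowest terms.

Stage 1: cross terms: (-24*-10 - -38*-1)=202, (-38*-22 - 20*-10)=1036, (20*38 - -22*-22)=276, (-22*-1 - -24*38)=934; twice the area = |2448| = 2448; area = 1224; answer 1224
Stage 2: Y1 = 1224; threaded value p + q = 1225; w = 23635; 23635 = 5 * 29 * 163; sigma = (1 + 5) * (1 + 29) * (1 + 163) = 6 * 30 * 164 = 29520; answer 29520
Stage 3: Y2 = 29520; r = -31; cross terms: (-31*-10 - -11*-1)=299, (-11*11 - 37*-10)=249, (37*33 - 20*11)=1001, (20*27 - -16*33)=1068, (-16*18 - -30*27)=522, (-30*-1 - -31*18)=588; twice the area = |3727| = 3727; area = 3727/2; boundary points = 1 + 3 + 1 + 6 + 1 + 1 = 13; strictly interior points = area - boundary/2 + 1 = 1858; answer 1858
Stage 4: Y3 = 1858; m = -14; f(3) = -3*(47) + 3*(50) + 1*(-14) = -5; iterating: f(3)=-5, f(4)=206, f(5)=-586, f(6)=2371, f(7)=-8665, f(8)=32522, f(9)=-121190; answer -121190

-121190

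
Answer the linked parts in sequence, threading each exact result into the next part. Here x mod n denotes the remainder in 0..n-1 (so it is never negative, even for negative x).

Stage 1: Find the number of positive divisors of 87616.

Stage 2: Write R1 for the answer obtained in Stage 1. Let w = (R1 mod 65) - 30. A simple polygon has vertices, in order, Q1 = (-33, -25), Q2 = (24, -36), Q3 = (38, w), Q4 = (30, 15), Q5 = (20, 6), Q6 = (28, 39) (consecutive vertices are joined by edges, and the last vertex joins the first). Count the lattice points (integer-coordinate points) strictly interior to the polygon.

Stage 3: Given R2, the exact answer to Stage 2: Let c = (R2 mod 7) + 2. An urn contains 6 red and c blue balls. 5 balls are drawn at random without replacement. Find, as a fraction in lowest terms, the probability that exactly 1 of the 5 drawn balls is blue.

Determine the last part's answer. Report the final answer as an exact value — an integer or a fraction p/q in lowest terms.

5/21

Stage 1: 87616 = 2^6 * 37^2; number of divisors = (6+1) * (2+1) = 21; answer 21
Stage 2: R1 = 21; w = -9; cross terms: (-33*-36 - 24*-25)=1788, (24*-9 - 38*-36)=1152, (38*15 - 30*-9)=840, (30*6 - 20*15)=-120, (20*39 - 28*6)=612, (28*-25 - -33*39)=587; twice the area = |4859| = 4859; area = 4859/2; boundary points = 1 + 1 + 8 + 1 + 1 + 1 = 13; strictly interior points = area - boundary/2 + 1 = 2424; answer 2424
Stage 3: R2 = 2424; c = 4; total draws C(10,5) = 252; favorable C(4,1)*C(6,4) = 60; P = 5/21; answer 5/21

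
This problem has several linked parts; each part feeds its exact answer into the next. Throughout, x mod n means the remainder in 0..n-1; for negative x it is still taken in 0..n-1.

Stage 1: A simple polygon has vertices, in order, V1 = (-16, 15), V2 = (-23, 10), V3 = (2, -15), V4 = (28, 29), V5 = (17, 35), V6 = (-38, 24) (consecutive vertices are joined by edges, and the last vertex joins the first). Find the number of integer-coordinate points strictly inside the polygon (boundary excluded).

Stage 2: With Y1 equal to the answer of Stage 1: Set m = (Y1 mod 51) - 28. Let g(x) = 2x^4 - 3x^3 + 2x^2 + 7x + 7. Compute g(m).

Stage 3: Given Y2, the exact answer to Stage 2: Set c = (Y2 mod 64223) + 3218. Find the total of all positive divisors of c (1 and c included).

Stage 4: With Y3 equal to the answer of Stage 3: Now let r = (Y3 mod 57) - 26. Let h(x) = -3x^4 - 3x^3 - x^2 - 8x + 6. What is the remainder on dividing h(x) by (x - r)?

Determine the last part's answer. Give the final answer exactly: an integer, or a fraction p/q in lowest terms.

Stage 1: cross terms: (-16*10 - -23*15)=185, (-23*-15 - 2*10)=325, (2*29 - 28*-15)=478, (28*35 - 17*29)=487, (17*24 - -38*35)=1738, (-38*15 - -16*24)=-186; twice the area = |3027| = 3027; area = 3027/2; boundary points = 1 + 25 + 2 + 1 + 11 + 1 = 41; strictly interior points = area - boundary/2 + 1 = 1494; answer 1494
Stage 2: Y1 = 1494; m = -13; 2*(-13)^4 - 3*(-13)^3 + 2*(-13)^2 + 7*(-13)^1 + 7 = (57122) + (6591) + (338) + (-91) + (7) = 63967; answer 63967
Stage 3: Y2 = 63967; c = 67185; 67185 = 3^2 * 5 * 1493; sigma = (1 + 3 + 9) * (1 + 5) * (1 + 1493) = 13 * 6 * 1494 = 116532; answer 116532
Stage 4: Y3 = 116532; r = -2; remainder = value at the root: -3*(-2)^4 - 3*(-2)^3 - 1*(-2)^2 - 8*(-2)^1 + 6 = (-48) + (24) + (-4) + (16) + (6) = -6; answer -6

-6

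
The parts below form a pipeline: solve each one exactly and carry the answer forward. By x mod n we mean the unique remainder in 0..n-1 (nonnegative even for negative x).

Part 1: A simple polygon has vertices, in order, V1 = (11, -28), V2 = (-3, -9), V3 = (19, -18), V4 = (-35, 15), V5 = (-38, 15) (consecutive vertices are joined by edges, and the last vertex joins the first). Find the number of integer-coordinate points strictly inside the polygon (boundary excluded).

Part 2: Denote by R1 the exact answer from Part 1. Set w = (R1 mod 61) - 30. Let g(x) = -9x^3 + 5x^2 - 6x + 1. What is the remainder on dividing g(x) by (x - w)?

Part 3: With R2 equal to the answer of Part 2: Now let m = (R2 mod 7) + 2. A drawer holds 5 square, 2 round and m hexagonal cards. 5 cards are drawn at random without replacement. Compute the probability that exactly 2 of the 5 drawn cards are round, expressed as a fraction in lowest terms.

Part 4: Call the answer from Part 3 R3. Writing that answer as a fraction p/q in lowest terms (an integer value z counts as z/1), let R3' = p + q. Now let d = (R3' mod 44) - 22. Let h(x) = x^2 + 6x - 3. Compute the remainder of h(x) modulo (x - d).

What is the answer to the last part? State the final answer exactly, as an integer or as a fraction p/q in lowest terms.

Part 1: cross terms: (11*-9 - -3*-28)=-183, (-3*-18 - 19*-9)=225, (19*15 - -35*-18)=-345, (-35*15 - -38*15)=45, (-38*-28 - 11*15)=899; twice the area = |641| = 641; area = 641/2; boundary points = 1 + 1 + 3 + 3 + 1 = 9; strictly interior points = area - boundary/2 + 1 = 317; answer 317
Part 2: R1 = 317; w = -18; remainder = value at the root: -9*(-18)^3 + 5*(-18)^2 - 6*(-18)^1 + 1 = (52488) + (1620) + (108) + (1) = 54217; answer 54217
Part 3: R2 = 54217; m = 4; total draws C(11,5) = 462; favorable C(2,2)*C(9,3) = 84; P = 2/11; answer 2/11
Part 4: R3 = 2/11; threaded value p + q = 13; d = -9; remainder = value at the root: 1*(-9)^2 + 6*(-9)^1 - 3 = (81) + (-54) + (-3) = 24; answer 24

24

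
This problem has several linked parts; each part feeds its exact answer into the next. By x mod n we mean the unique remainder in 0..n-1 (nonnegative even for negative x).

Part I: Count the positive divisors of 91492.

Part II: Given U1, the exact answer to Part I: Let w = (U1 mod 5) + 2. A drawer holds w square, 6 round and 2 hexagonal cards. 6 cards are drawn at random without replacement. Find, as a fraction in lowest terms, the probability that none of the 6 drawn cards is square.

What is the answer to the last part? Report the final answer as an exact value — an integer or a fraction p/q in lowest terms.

Part I: 91492 = 2^2 * 89 * 257; number of divisors = (2+1) * (1+1) * (1+1) = 12; answer 12
Part II: U1 = 12; w = 4; total draws C(12,6) = 924; favorable C(8,6) = 28; P = 1/33; answer 1/33

1/33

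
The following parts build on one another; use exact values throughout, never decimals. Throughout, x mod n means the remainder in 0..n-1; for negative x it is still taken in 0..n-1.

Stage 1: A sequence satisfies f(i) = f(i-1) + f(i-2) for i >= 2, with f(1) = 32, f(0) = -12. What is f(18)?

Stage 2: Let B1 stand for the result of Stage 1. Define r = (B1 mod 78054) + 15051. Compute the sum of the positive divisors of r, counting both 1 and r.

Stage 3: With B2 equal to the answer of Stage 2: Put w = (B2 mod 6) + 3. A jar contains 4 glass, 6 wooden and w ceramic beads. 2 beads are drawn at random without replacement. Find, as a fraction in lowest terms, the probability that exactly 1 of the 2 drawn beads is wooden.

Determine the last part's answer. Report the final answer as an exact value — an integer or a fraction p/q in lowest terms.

7/13

Stage 1: f(2) = 1*(32) + 1*(-12) = 20; iterating: f(2)=20, f(3)=52, f(4)=72, f(5)=124, f(6)=196, f(7)=320, f(8)=516, f(9)=836, f(10)=1352, f(11)=2188, f(12)=3540, f(13)=5728, f(14)=9268, f(15)=14996, f(16)=24264, f(17)=39260, f(18)=63524; answer 63524
Stage 2: B1 = 63524; r = 78575; 78575 = 5^2 * 7 * 449; sigma = (1 + 5 + 25) * (1 + 7) * (1 + 449) = 31 * 8 * 450 = 111600; answer 111600
Stage 3: B2 = 111600; w = 3; total draws C(13,2) = 78; favorable C(6,1)*C(7,1) = 42; P = 7/13; answer 7/13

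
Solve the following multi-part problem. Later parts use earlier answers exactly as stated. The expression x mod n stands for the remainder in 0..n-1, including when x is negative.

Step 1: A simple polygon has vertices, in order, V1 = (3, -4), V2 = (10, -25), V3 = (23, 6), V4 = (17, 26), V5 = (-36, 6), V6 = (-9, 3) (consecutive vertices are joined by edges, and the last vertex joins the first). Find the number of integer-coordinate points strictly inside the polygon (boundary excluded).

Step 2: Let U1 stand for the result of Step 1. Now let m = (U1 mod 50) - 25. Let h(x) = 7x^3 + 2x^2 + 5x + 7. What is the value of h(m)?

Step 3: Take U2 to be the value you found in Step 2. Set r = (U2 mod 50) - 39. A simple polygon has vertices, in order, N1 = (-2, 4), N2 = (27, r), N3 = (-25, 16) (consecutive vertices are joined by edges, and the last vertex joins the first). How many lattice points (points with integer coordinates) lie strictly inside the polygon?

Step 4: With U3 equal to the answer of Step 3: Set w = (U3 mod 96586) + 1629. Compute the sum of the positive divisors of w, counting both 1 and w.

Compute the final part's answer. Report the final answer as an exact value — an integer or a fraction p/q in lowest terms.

Step 1: cross terms: (3*-25 - 10*-4)=-35, (10*6 - 23*-25)=635, (23*26 - 17*6)=496, (17*6 - -36*26)=1038, (-36*3 - -9*6)=-54, (-9*-4 - 3*3)=27; twice the area = |2107| = 2107; area = 2107/2; boundary points = 7 + 1 + 2 + 1 + 3 + 1 = 15; strictly interior points = area - boundary/2 + 1 = 1047; answer 1047
Step 2: U1 = 1047; m = 22; 7*(22)^3 + 2*(22)^2 + 5*(22)^1 + 7 = (74536) + (968) + (110) + (7) = 75621; answer 75621
Step 3: U2 = 75621; r = -18; cross terms: (-2*-18 - 27*4)=-72, (27*16 - -25*-18)=-18, (-25*4 - -2*16)=-68; twice the area = |-158| = 158; area = 79; boundary points = 1 + 2 + 1 = 4; strictly interior points = area - boundary/2 + 1 = 78; answer 78
Step 4: U3 = 78; w = 1707; 1707 = 3 * 569; sigma = (1 + 3) * (1 + 569) = 4 * 570 = 2280; answer 2280

2280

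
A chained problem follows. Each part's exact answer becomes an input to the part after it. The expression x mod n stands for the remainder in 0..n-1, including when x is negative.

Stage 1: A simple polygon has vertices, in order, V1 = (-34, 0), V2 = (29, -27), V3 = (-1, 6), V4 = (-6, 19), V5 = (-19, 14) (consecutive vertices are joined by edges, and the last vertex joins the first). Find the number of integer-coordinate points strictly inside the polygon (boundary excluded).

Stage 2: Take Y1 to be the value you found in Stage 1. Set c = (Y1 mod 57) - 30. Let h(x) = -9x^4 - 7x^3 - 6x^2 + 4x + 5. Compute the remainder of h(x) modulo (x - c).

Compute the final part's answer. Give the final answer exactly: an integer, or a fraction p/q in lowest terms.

Stage 1: cross terms: (-34*-27 - 29*0)=918, (29*6 - -1*-27)=147, (-1*19 - -6*6)=17, (-6*14 - -19*19)=277, (-19*0 - -34*14)=476; twice the area = |1835| = 1835; area = 1835/2; boundary points = 9 + 3 + 1 + 1 + 1 = 15; strictly interior points = area - boundary/2 + 1 = 911; answer 911
Stage 2: Y1 = 911; c = 26; remainder = value at the root: -9*(26)^4 - 7*(26)^3 - 6*(26)^2 + 4*(26)^1 + 5 = (-4112784) + (-123032) + (-4056) + (104) + (5) = -4239763; answer -4239763

-4239763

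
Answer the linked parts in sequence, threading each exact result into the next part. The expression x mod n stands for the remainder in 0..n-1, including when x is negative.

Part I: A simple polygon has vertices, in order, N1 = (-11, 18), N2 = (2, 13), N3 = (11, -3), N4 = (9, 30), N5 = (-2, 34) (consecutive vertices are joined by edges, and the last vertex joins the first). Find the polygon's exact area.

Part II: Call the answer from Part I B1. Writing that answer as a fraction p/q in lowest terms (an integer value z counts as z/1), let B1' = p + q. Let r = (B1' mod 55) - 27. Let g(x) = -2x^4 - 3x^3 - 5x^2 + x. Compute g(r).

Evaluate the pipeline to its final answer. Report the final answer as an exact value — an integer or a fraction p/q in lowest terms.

-4025

Part I: cross terms: (-11*13 - 2*18)=-179, (2*-3 - 11*13)=-149, (11*30 - 9*-3)=357, (9*34 - -2*30)=366, (-2*18 - -11*34)=338; twice the area = |733| = 733; area = 733/2; answer 733/2
Part II: B1 = 733/2; threaded value p + q = 735; r = -7; -2*(-7)^4 - 3*(-7)^3 - 5*(-7)^2 + 1*(-7)^1 = (-4802) + (1029) + (-245) + (-7) = -4025; answer -4025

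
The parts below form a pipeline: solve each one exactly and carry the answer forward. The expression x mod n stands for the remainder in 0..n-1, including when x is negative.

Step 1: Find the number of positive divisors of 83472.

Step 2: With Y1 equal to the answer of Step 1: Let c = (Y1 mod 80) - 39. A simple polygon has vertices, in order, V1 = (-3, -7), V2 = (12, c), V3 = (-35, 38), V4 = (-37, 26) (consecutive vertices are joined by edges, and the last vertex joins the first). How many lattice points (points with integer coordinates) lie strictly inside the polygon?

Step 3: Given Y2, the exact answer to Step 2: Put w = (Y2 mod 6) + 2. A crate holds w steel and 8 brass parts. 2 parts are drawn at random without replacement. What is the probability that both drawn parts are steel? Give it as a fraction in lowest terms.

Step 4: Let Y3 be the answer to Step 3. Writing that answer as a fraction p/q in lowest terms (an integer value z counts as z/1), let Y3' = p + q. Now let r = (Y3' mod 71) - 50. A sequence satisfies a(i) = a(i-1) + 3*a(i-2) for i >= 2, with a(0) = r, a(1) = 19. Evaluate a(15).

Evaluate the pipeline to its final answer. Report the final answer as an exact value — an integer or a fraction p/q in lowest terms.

Step 1: 83472 = 2^4 * 3 * 37 * 47; number of divisors = (4+1) * (1+1) * (1+1) * (1+1) = 40; answer 40
Step 2: Y1 = 40; c = 1; cross terms: (-3*1 - 12*-7)=81, (12*38 - -35*1)=491, (-35*26 - -37*38)=496, (-37*-7 - -3*26)=337; twice the area = |1405| = 1405; area = 1405/2; boundary points = 1 + 1 + 2 + 1 = 5; strictly interior points = area - boundary/2 + 1 = 701; answer 701
Step 3: Y2 = 701; w = 7; total draws C(15,2) = 105; favorable C(7,2) = 21; P = 1/5; answer 1/5
Step 4: Y3 = 1/5; threaded value p + q = 6; r = -44; a(2) = 1*(19) + 3*(-44) = -113; iterating: a(2)=-113, a(3)=-56, a(4)=-395, a(5)=-563, a(6)=-1748, a(7)=-3437, a(8)=-8681, a(9)=-18992, a(10)=-45035, a(11)=-102011, a(12)=-237116, a(13)=-543149, a(14)=-1254497, a(15)=-2883944; answer -2883944

-2883944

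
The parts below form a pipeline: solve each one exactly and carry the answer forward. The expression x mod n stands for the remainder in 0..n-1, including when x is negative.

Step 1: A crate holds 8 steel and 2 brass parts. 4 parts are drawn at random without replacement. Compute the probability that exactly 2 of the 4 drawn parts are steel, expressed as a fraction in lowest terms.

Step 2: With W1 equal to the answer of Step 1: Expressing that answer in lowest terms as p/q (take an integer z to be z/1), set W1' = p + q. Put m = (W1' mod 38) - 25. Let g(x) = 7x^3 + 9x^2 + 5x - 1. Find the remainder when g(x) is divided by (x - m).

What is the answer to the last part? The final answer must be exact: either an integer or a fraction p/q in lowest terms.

Step 1: total draws C(10,4) = 210; favorable C(8,2)*C(2,2) = 28; P = 2/15; answer 2/15
Step 2: W1 = 2/15; threaded value p + q = 17; m = -8; remainder = value at the root: 7*(-8)^3 + 9*(-8)^2 + 5*(-8)^1 - 1 = (-3584) + (576) + (-40) + (-1) = -3049; answer -3049

-3049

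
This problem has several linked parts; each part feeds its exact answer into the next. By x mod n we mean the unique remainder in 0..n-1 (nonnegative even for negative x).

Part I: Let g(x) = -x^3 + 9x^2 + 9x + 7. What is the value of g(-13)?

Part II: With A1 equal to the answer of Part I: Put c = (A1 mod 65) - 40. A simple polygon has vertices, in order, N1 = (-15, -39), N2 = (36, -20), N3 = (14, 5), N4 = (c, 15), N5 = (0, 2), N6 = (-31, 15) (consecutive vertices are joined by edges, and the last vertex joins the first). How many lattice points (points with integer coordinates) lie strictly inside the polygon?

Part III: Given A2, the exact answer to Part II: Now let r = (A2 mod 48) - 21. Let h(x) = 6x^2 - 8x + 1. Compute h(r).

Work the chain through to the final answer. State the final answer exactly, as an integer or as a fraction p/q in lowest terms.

Part I: -1*(-13)^3 + 9*(-13)^2 + 9*(-13)^1 + 7 = (2197) + (1521) + (-117) + (7) = 3608; answer 3608
Part II: A1 = 3608; c = -7; cross terms: (-15*-20 - 36*-39)=1704, (36*5 - 14*-20)=460, (14*15 - -7*5)=245, (-7*2 - 0*15)=-14, (0*15 - -31*2)=62, (-31*-39 - -15*15)=1434; twice the area = |3891| = 3891; area = 3891/2; boundary points = 1 + 1 + 1 + 1 + 1 + 2 = 7; strictly interior points = area - boundary/2 + 1 = 1943; answer 1943
Part III: A2 = 1943; r = 2; 6*(2)^2 - 8*(2)^1 + 1 = (24) + (-16) + (1) = 9; answer 9

9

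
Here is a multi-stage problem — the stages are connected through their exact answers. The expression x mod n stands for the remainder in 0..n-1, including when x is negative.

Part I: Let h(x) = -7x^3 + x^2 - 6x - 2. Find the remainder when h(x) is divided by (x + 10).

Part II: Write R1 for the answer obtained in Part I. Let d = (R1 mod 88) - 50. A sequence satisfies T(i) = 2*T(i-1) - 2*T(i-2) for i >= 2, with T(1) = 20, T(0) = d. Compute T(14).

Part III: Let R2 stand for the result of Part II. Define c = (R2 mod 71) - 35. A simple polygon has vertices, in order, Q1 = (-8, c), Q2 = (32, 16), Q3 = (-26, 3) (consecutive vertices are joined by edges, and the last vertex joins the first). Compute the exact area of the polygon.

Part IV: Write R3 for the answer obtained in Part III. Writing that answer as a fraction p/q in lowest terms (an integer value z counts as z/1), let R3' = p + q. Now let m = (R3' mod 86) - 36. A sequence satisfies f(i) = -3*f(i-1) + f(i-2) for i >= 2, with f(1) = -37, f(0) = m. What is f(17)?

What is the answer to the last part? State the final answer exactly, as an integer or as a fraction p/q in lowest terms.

-5182293076

Part I: remainder = value at the root: -7*(-10)^3 + 1*(-10)^2 - 6*(-10)^1 - 2 = (7000) + (100) + (60) + (-2) = 7158; answer 7158
Part II: R1 = 7158; d = -20; T(2) = 2*(20) - 2*(-20) = 80; iterating: T(2)=80, T(3)=120, T(4)=80, T(5)=-80, T(6)=-320, T(7)=-480, T(8)=-320, T(9)=320, T(10)=1280, T(11)=1920, T(12)=1280, T(13)=-1280, T(14)=-5120; answer -5120
Part III: R2 = -5120; c = 28; cross terms: (-8*16 - 32*28)=-1024, (32*3 - -26*16)=512, (-26*28 - -8*3)=-704; twice the area = |-1216| = 1216; area = 608; answer 608
Part IV: R3 = 608; threaded value p + q = 609; m = -29; f(2) = -3*(-37) + 1*(-29) = 82; iterating: f(2)=82, f(3)=-283, f(4)=931, f(5)=-3076, f(6)=10159, f(7)=-33553, f(8)=110818, f(9)=-366007, f(10)=1208839, f(11)=-3992524, f(12)=13186411, f(13)=-43551757, f(14)=143841682, f(15)=-475076803, f(16)=1569072091, f(17)=-5182293076; answer -5182293076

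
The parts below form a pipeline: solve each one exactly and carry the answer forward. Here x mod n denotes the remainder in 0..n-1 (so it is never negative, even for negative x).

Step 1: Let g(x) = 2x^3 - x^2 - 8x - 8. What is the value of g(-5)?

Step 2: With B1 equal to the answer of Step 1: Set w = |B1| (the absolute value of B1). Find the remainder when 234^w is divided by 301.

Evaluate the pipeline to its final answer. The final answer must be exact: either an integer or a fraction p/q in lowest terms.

Step 1: 2*(-5)^3 - 1*(-5)^2 - 8*(-5)^1 - 8 = (-250) + (-25) + (40) + (-8) = -243; answer -243
Step 2: B1 = -243; w = 243; squarings mod 301: 234^1=234, 234^2=275, 234^4=74, 234^8=58, 234^16=53, 234^32=100, 234^64=67, 234^128=275; 234^243 = 234^1 * 234^2 * 234^16 * 234^32 * 234^64 * 234^128 = 223 (mod 301); answer 223

223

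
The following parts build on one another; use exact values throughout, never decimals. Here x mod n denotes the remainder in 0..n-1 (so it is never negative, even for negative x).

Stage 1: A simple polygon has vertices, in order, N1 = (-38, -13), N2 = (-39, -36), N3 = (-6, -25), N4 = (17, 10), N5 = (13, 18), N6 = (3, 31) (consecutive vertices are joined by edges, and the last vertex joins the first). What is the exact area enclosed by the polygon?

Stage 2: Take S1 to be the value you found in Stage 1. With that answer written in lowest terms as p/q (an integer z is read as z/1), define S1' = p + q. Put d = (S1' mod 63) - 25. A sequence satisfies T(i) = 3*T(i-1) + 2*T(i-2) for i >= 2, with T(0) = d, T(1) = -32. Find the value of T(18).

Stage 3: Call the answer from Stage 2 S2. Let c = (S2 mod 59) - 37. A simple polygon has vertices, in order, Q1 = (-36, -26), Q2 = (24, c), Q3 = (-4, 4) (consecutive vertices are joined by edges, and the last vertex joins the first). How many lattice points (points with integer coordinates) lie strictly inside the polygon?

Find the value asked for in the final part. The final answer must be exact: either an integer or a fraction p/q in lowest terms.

304

Stage 1: cross terms: (-38*-36 - -39*-13)=861, (-39*-25 - -6*-36)=759, (-6*10 - 17*-25)=365, (17*18 - 13*10)=176, (13*31 - 3*18)=349, (3*-13 - -38*31)=1139; twice the area = |3649| = 3649; area = 3649/2; answer 3649/2
Stage 2: S1 = 3649/2; threaded value p + q = 3651; d = 35; T(2) = 3*(-32) + 2*(35) = -26; iterating: T(2)=-26, T(3)=-142, T(4)=-478, T(5)=-1718, T(6)=-6110, T(7)=-21766, T(8)=-77518, T(9)=-276086, T(10)=-983294, T(11)=-3502054, T(12)=-12472750, T(13)=-44422358, T(14)=-158212574, T(15)=-563482438, T(16)=-2006872462, T(17)=-7147582262, T(18)=-25456491710; answer -25456491710
Stage 3: S2 = -25456491710; c = 11; cross terms: (-36*11 - 24*-26)=228, (24*4 - -4*11)=140, (-4*-26 - -36*4)=248; twice the area = |616| = 616; area = 308; boundary points = 1 + 7 + 2 = 10; strictly interior points = area - boundary/2 + 1 = 304; answer 304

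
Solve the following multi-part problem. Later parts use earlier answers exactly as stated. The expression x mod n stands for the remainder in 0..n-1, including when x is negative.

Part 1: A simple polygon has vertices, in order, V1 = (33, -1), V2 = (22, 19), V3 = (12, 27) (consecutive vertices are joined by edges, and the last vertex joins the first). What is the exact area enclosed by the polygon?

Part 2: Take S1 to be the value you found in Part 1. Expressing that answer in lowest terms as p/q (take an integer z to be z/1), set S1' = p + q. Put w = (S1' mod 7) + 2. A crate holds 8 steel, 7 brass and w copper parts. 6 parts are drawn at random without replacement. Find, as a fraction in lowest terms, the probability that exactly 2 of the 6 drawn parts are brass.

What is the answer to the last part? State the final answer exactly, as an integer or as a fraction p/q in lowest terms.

Part 1: cross terms: (33*19 - 22*-1)=649, (22*27 - 12*19)=366, (12*-1 - 33*27)=-903; twice the area = |112| = 112; area = 56; answer 56
Part 2: S1 = 56; threaded value p + q = 57; w = 3; total draws C(18,6) = 18564; favorable C(7,2)*C(11,4) = 6930; P = 165/442; answer 165/442

165/442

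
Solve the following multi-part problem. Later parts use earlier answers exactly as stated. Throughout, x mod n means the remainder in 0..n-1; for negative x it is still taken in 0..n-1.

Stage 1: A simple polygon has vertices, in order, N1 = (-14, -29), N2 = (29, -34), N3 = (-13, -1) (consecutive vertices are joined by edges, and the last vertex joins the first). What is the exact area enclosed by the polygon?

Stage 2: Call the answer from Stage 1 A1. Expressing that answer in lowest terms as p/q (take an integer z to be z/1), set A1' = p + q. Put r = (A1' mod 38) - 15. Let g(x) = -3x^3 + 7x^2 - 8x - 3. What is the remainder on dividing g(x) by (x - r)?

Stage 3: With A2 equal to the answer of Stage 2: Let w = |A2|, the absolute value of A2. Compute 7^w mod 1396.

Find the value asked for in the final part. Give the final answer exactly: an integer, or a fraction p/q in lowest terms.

619

Stage 1: cross terms: (-14*-34 - 29*-29)=1317, (29*-1 - -13*-34)=-471, (-13*-29 - -14*-1)=363; twice the area = |1209| = 1209; area = 1209/2; answer 1209/2
Stage 2: A1 = 1209/2; threaded value p + q = 1211; r = 18; remainder = value at the root: -3*(18)^3 + 7*(18)^2 - 8*(18)^1 - 3 = (-17496) + (2268) + (-144) + (-3) = -15375; answer -15375
Stage 3: A2 = -15375; w = 15375; squarings mod 1396: 7^1=7, 7^2=49, 7^4=1005, 7^8=717, 7^16=361, 7^32=493, 7^64=145, 7^128=85, 7^256=245, 7^512=1393, 7^1024=9, 7^2048=81, 7^4096=977, 7^8192=1061; 7^15375 = 7^1 * 7^2 * 7^4 * 7^8 * 7^1024 * 7^2048 * 7^4096 * 7^8192 = 619 (mod 1396); answer 619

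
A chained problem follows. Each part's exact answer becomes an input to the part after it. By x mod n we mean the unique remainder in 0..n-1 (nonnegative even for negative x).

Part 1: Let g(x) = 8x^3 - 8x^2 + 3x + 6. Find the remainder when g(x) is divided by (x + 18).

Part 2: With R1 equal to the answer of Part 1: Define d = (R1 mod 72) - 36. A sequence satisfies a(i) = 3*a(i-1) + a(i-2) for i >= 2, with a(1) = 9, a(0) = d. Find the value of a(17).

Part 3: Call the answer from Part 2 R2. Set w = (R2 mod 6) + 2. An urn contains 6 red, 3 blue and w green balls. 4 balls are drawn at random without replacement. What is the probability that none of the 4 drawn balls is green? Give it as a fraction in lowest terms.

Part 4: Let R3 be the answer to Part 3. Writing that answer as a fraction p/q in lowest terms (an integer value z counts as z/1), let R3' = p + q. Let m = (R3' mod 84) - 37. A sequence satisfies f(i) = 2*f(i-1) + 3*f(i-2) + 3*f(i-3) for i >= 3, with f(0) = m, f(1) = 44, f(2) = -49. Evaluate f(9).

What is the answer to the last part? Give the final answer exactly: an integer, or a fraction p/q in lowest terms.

102769

Part 1: remainder = value at the root: 8*(-18)^3 - 8*(-18)^2 + 3*(-18)^1 + 6 = (-46656) + (-2592) + (-54) + (6) = -49296; answer -49296
Part 2: R1 = -49296; d = -12; a(2) = 3*(9) + 1*(-12) = 15; iterating: a(2)=15, a(3)=54, a(4)=177, a(5)=585, a(6)=1932, a(7)=6381, a(8)=21075, a(9)=69606, a(10)=229893, a(11)=759285, a(12)=2507748, a(13)=8282529, a(14)=27355335, a(15)=90348534, a(16)=298400937, a(17)=985551345; answer 985551345
Part 3: R2 = 985551345; w = 5; total draws C(14,4) = 1001; favorable C(9,4) = 126; P = 18/143; answer 18/143
Part 4: R3 = 18/143; threaded value p + q = 161; m = 40; f(3) = 2*(-49) + 3*(44) + 3*(40) = 154; iterating: f(3)=154, f(4)=293, f(5)=901, f(6)=3143, f(7)=9868, f(8)=31868, f(9)=102769; answer 102769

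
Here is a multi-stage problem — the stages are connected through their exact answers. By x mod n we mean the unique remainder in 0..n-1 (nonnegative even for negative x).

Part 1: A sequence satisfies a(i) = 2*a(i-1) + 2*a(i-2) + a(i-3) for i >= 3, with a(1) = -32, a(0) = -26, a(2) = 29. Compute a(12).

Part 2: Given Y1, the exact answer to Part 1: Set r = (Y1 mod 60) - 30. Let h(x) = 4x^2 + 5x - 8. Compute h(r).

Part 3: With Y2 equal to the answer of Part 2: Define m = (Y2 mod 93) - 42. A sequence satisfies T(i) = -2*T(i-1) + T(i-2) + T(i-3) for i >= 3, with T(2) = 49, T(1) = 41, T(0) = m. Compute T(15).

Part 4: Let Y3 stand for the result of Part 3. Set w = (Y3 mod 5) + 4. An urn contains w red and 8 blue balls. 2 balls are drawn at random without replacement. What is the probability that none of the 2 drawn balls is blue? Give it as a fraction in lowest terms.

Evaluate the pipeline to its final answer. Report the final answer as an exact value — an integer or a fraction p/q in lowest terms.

Part 1: a(3) = 2*(29) + 2*(-32) + 1*(-26) = -32; iterating: a(3)=-32, a(4)=-38, a(5)=-111, a(6)=-330, a(7)=-920, a(8)=-2611, a(9)=-7392, a(10)=-20926, a(11)=-59247, a(12)=-167738; answer -167738
Part 2: Y1 = -167738; r = -8; 4*(-8)^2 + 5*(-8)^1 - 8 = (256) + (-40) + (-8) = 208; answer 208
Part 3: Y2 = 208; m = -20; T(3) = -2*(49) + 1*(41) + 1*(-20) = -77; iterating: T(3)=-77, T(4)=244, T(5)=-516, T(6)=1199, T(7)=-2670, T(8)=6023, T(9)=-13517, T(10)=30387, T(11)=-68268, T(12)=153406, T(13)=-344693, T(14)=774524, T(15)=-1740335; answer -1740335
Part 4: Y3 = -1740335; w = 4; total draws C(12,2) = 66; favorable C(4,2) = 6; P = 1/11; answer 1/11

1/11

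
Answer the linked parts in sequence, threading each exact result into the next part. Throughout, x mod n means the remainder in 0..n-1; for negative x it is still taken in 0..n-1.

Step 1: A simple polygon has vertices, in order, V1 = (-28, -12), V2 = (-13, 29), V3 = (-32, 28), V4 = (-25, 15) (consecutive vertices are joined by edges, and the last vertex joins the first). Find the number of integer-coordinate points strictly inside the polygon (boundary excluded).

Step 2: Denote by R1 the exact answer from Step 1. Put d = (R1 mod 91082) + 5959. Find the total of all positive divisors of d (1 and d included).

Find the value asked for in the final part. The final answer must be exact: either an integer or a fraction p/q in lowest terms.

10416

Step 1: cross terms: (-28*29 - -13*-12)=-968, (-13*28 - -32*29)=564, (-32*15 - -25*28)=220, (-25*-12 - -28*15)=720; twice the area = |536| = 536; area = 268; boundary points = 1 + 1 + 1 + 3 = 6; strictly interior points = area - boundary/2 + 1 = 266; answer 266
Step 2: R1 = 266; d = 6225; 6225 = 3 * 5^2 * 83; sigma = (1 + 3) * (1 + 5 + 25) * (1 + 83) = 4 * 31 * 84 = 10416; answer 10416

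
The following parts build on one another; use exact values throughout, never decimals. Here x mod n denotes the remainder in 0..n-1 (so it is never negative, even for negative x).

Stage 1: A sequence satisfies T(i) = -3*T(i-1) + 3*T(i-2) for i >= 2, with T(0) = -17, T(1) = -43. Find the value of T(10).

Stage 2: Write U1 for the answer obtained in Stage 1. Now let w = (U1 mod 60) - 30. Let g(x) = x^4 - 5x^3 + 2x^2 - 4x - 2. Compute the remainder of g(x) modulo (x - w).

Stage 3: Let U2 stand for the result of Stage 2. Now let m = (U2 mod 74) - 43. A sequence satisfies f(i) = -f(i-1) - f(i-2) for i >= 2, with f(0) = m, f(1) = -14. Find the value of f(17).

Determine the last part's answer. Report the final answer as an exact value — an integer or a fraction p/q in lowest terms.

5

Stage 1: T(2) = -3*(-43) + 3*(-17) = 78; iterating: T(2)=78, T(3)=-363, T(4)=1323, T(5)=-5058, T(6)=19143, T(7)=-72603, T(8)=275238, T(9)=-1043523, T(10)=3956283; answer 3956283
Stage 2: U1 = 3956283; w = -27; remainder = value at the root: 1*(-27)^4 - 5*(-27)^3 + 2*(-27)^2 - 4*(-27)^1 - 2 = (531441) + (98415) + (1458) + (108) + (-2) = 631420; answer 631420
Stage 3: U2 = 631420; m = 9; f(2) = -1*(-14) - 1*(9) = 5; iterating: f(2)=5, f(3)=9, f(4)=-14, f(5)=5, f(6)=9, f(7)=-14, f(8)=5, f(9)=9, f(10)=-14, f(11)=5, f(12)=9, f(13)=-14, f(14)=5, f(15)=9, f(16)=-14, f(17)=5; answer 5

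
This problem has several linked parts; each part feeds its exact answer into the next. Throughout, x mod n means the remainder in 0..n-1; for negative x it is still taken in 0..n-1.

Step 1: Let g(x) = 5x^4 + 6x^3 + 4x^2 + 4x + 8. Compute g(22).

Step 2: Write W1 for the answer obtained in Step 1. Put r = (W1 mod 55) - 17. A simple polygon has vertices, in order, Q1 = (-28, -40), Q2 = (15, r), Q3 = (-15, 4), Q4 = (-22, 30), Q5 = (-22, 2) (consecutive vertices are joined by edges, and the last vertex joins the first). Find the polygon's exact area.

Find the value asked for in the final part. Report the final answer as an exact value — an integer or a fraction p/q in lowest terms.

1681/2

Step 1: 5*(22)^4 + 6*(22)^3 + 4*(22)^2 + 4*(22)^1 + 8 = (1171280) + (63888) + (1936) + (88) + (8) = 1237200; answer 1237200
Step 2: W1 = 1237200; r = 13; cross terms: (-28*13 - 15*-40)=236, (15*4 - -15*13)=255, (-15*30 - -22*4)=-362, (-22*2 - -22*30)=616, (-22*-40 - -28*2)=936; twice the area = |1681| = 1681; area = 1681/2; answer 1681/2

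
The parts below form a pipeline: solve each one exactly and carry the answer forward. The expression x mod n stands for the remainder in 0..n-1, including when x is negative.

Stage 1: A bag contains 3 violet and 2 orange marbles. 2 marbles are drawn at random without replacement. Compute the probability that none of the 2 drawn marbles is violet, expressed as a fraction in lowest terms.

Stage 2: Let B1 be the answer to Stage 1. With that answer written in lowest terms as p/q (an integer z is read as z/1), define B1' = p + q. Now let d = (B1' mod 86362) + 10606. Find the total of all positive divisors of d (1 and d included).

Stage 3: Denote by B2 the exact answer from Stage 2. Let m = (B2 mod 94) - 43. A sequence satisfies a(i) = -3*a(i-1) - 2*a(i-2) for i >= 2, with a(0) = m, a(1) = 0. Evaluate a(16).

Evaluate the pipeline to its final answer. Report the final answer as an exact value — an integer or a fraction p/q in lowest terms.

-1114078

Stage 1: total draws C(5,2) = 10; favorable C(2,2) = 1; P = 1/10; answer 1/10
Stage 2: B1 = 1/10; threaded value p + q = 11; d = 10617; 10617 = 3 * 3539; sigma = (1 + 3) * (1 + 3539) = 4 * 3540 = 14160; answer 14160
Stage 3: B2 = 14160; m = 17; a(2) = -3*(0) - 2*(17) = -34; iterating: a(2)=-34, a(3)=102, a(4)=-238, a(5)=510, a(6)=-1054, a(7)=2142, a(8)=-4318, a(9)=8670, a(10)=-17374, a(11)=34782, a(12)=-69598, a(13)=139230, a(14)=-278494, a(15)=557022, a(16)=-1114078; answer -1114078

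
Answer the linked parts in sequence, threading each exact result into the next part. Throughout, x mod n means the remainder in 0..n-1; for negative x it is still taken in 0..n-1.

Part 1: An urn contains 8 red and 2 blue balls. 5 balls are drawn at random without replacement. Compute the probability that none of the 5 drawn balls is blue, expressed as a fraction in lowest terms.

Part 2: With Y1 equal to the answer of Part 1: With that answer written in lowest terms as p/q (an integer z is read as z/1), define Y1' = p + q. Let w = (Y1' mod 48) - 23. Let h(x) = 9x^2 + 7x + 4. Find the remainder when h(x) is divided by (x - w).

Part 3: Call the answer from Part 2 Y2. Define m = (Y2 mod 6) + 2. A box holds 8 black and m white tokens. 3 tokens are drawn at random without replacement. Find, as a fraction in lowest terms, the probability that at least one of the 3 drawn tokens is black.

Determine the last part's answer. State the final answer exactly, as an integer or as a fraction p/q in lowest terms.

86/91

Part 1: total draws C(10,5) = 252; favorable C(8,5) = 56; P = 2/9; answer 2/9
Part 2: Y1 = 2/9; threaded value p + q = 11; w = -12; remainder = value at the root: 9*(-12)^2 + 7*(-12)^1 + 4 = (1296) + (-84) + (4) = 1216; answer 1216
Part 3: Y2 = 1216; m = 6; total draws C(14,3) = 364; complement C(6,3) = 20; favorable 364 - 20 = 344; P = 86/91; answer 86/91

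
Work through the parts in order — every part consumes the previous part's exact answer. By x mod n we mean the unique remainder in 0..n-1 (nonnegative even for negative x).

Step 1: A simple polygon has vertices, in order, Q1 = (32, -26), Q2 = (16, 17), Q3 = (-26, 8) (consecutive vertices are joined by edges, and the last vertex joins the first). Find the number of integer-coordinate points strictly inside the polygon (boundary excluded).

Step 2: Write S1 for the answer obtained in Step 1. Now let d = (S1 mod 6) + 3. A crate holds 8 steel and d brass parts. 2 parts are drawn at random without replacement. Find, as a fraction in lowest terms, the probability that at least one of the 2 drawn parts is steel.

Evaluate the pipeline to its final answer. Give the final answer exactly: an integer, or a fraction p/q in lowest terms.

10/11

Step 1: cross terms: (32*17 - 16*-26)=960, (16*8 - -26*17)=570, (-26*-26 - 32*8)=420; twice the area = |1950| = 1950; area = 975; boundary points = 1 + 3 + 2 = 6; strictly interior points = area - boundary/2 + 1 = 973; answer 973
Step 2: S1 = 973; d = 4; total draws C(12,2) = 66; complement C(4,2) = 6; favorable 66 - 6 = 60; P = 10/11; answer 10/11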